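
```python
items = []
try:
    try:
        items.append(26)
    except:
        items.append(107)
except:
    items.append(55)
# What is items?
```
[26]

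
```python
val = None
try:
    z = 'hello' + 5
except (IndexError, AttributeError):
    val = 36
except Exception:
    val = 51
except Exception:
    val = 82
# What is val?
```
51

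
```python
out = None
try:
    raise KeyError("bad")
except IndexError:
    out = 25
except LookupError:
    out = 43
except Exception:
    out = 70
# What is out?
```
43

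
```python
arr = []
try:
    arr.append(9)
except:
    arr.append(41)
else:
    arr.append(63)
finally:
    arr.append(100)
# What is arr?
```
[9, 63, 100]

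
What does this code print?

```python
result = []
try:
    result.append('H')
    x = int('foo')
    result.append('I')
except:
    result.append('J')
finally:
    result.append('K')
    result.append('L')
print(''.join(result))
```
HJKL

Code before exception runs, then except, then all of finally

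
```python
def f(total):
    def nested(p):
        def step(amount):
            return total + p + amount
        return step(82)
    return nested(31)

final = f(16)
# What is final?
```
129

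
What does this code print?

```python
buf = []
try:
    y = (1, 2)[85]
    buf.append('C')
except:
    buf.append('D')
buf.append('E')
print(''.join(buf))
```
DE

Exception raised in try, caught by bare except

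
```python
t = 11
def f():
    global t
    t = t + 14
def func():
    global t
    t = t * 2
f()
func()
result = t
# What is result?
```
50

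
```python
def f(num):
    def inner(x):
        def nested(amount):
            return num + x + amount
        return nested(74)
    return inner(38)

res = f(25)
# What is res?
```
137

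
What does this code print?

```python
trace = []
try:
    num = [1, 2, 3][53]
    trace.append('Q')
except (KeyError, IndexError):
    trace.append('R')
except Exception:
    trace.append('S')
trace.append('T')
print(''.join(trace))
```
RT

IndexError matches tuple containing it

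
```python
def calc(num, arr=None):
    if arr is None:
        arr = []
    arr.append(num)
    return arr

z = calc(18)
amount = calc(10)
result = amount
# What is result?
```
[10]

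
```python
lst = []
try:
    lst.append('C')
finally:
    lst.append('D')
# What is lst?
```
['C', 'D']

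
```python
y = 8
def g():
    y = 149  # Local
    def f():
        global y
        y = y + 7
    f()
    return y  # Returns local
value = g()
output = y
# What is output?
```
15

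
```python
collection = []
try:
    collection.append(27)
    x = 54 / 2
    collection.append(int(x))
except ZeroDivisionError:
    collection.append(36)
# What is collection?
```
[27, 27]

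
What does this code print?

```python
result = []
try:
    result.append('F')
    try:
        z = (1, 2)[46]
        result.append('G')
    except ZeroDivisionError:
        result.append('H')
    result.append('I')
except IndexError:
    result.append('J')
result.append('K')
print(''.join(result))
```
FJK

Inner handler doesn't match, propagates to outer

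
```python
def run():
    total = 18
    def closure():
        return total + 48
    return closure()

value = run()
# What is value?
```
66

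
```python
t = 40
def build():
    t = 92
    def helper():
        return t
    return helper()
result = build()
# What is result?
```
92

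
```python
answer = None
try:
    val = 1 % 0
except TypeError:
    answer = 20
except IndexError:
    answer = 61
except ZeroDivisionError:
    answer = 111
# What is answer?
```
111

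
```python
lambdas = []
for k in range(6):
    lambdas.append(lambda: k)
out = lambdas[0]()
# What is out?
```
5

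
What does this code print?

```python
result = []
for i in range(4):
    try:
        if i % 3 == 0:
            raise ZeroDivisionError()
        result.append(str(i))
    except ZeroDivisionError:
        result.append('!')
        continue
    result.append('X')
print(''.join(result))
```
!1X2X!

continue in except skips rest of loop body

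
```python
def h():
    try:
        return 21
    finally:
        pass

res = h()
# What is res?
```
21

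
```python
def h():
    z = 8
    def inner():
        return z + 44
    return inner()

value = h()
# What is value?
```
52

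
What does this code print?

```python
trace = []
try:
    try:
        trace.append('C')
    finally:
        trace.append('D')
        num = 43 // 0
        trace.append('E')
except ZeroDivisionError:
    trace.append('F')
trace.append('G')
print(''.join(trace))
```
CDFG

Exception in inner finally caught by outer except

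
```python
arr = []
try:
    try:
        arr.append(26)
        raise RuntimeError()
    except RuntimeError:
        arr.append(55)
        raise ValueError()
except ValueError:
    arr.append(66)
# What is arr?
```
[26, 55, 66]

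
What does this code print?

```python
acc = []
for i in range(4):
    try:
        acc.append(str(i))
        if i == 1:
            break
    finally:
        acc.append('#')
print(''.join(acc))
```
0#1#

finally runs even when breaking out of loop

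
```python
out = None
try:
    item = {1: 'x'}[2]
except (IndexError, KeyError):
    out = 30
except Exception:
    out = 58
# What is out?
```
30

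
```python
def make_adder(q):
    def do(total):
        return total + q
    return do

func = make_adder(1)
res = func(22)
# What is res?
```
23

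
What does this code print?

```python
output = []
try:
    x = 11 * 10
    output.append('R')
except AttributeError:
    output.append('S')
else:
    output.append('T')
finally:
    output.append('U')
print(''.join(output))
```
RTU

else runs before finally when no exception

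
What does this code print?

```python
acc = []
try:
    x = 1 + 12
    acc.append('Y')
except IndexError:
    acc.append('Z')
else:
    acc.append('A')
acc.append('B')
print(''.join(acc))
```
YAB

else block runs when no exception occurs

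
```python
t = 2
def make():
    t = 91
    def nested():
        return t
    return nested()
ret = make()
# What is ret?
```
91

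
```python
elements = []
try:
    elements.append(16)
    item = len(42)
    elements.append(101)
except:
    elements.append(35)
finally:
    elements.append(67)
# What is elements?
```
[16, 35, 67]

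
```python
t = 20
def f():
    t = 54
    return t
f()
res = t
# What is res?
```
20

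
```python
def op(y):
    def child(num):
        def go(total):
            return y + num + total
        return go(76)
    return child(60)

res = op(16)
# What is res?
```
152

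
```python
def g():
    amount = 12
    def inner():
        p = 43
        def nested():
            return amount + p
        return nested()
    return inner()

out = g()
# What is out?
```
55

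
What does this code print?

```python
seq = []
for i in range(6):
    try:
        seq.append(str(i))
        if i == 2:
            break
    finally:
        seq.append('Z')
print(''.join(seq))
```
0Z1Z2Z

finally runs even when breaking out of loop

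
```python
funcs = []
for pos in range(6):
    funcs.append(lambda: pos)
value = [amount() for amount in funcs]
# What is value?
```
[5, 5, 5, 5, 5, 5]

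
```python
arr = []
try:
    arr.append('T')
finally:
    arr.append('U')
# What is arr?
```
['T', 'U']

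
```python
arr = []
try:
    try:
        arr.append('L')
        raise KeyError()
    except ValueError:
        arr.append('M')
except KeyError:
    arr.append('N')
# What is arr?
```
['L', 'N']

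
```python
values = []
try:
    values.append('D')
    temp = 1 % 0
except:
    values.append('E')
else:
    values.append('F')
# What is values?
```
['D', 'E']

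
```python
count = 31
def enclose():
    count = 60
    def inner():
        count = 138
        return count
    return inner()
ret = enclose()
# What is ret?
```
138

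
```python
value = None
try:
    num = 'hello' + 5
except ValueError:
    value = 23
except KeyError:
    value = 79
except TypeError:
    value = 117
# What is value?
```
117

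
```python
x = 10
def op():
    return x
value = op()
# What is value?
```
10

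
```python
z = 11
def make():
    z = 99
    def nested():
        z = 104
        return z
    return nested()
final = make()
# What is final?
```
104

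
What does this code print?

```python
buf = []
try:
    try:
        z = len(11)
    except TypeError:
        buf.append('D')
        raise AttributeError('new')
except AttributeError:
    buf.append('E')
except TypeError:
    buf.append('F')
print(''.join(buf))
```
DE

New AttributeError raised, caught by outer AttributeError handler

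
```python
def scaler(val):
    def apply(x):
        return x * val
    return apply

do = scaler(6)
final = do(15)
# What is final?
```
90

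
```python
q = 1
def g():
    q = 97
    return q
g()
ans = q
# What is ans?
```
1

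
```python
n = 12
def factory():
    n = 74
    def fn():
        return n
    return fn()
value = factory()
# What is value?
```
74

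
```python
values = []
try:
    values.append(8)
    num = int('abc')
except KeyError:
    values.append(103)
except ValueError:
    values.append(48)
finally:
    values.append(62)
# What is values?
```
[8, 48, 62]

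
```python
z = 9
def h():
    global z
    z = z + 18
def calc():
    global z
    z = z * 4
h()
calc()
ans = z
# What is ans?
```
108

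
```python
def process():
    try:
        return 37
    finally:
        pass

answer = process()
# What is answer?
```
37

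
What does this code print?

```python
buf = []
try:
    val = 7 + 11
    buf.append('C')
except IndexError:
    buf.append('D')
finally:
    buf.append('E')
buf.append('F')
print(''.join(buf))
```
CEF

finally runs after normal execution too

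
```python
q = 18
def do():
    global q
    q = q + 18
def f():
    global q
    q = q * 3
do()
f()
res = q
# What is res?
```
108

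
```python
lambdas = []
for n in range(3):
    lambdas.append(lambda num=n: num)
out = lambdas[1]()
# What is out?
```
1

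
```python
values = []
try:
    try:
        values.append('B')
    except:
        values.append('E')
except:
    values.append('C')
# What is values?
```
['B']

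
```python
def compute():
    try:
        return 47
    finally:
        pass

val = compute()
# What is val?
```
47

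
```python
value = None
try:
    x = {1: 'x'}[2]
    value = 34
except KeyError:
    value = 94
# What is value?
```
94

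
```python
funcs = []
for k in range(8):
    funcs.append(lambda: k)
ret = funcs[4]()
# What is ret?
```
7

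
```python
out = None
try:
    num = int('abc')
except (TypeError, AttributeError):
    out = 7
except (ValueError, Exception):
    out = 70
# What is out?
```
70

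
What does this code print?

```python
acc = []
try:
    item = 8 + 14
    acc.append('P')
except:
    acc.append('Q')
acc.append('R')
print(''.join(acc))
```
PR

No exception, try block completes normally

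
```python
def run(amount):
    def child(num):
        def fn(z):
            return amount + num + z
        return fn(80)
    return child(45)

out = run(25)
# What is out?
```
150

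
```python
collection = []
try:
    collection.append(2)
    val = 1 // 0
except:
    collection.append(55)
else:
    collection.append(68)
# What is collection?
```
[2, 55]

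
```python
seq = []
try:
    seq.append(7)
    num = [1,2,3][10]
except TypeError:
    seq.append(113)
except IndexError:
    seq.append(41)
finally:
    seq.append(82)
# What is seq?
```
[7, 41, 82]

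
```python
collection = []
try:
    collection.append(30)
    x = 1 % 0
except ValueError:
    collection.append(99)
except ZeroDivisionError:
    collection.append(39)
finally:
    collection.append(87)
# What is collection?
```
[30, 39, 87]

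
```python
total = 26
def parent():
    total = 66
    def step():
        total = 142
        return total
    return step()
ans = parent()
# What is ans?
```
142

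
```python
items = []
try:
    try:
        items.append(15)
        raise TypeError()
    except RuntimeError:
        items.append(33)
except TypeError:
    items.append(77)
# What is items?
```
[15, 77]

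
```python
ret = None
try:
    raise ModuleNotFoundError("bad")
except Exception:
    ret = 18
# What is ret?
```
18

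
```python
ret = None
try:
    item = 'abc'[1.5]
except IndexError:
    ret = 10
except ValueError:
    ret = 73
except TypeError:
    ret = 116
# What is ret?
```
116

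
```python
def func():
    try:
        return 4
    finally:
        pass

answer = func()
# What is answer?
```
4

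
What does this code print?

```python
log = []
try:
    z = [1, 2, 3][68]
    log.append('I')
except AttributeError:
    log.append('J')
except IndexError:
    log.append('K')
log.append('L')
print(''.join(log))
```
KL

IndexError is caught by its specific handler, not AttributeError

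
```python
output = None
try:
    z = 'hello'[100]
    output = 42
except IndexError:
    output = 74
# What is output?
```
74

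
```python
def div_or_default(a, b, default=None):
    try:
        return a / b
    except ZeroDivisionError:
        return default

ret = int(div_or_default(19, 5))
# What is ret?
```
3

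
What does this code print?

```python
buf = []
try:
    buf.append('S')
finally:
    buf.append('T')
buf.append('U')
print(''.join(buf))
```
STU

try/finally without except, no exception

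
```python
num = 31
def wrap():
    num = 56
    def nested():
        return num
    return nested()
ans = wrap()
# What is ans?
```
56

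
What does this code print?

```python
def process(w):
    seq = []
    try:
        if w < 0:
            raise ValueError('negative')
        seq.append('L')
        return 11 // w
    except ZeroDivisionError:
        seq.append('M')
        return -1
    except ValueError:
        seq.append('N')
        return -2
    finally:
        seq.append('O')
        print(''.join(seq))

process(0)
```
LMO

w=0 causes ZeroDivisionError, caught, finally prints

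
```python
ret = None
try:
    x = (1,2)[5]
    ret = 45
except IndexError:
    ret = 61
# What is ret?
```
61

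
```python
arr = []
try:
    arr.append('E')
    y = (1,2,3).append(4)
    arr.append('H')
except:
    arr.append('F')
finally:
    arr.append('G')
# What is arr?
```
['E', 'F', 'G']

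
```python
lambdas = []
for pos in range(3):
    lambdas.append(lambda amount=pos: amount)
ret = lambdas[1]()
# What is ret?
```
1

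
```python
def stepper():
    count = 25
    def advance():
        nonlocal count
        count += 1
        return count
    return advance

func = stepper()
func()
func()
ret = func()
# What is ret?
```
28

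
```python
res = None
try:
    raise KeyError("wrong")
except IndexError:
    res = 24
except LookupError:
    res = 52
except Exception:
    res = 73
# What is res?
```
52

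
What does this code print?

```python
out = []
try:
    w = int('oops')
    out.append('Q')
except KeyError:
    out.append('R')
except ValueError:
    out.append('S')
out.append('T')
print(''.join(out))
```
ST

ValueError is caught by its specific handler, not KeyError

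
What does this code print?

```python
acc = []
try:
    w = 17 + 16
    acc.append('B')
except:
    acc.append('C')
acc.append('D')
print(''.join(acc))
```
BD

No exception, try block completes normally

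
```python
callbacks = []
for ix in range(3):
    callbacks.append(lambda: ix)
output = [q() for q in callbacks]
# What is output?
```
[2, 2, 2]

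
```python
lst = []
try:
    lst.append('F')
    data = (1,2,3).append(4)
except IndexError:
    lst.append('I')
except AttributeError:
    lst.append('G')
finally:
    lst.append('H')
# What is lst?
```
['F', 'G', 'H']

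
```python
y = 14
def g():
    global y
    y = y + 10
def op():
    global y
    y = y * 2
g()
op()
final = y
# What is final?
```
48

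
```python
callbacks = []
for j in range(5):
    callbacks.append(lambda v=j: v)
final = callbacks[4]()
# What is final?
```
4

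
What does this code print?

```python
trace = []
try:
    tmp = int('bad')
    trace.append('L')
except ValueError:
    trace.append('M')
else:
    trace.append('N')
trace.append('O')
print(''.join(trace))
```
MO

else block skipped when exception is caught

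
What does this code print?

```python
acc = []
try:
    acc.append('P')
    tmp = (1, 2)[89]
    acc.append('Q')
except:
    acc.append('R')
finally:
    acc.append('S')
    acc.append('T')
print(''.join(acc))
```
PRST

Code before exception runs, then except, then all of finally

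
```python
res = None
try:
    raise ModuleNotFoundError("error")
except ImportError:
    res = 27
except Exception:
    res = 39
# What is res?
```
27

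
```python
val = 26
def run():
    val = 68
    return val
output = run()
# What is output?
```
68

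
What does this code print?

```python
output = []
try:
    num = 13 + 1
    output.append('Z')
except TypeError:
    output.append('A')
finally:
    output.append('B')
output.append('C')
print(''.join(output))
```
ZBC

finally runs after normal execution too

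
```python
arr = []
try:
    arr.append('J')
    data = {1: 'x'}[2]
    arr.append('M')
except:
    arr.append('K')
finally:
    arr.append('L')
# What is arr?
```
['J', 'K', 'L']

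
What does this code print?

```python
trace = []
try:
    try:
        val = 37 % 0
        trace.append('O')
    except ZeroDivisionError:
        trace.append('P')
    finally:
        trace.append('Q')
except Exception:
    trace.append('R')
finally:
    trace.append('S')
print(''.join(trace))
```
PQS

Both finally blocks run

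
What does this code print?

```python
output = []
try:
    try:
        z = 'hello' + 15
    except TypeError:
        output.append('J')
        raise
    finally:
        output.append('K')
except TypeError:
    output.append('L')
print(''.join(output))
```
JKL

finally runs before re-raised exception propagates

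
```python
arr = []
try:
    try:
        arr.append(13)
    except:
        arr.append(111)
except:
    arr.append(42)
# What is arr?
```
[13]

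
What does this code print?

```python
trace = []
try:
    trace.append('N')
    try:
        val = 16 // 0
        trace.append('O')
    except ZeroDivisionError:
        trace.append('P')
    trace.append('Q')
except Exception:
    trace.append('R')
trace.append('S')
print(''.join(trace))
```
NPQS

Inner exception caught by inner handler, outer continues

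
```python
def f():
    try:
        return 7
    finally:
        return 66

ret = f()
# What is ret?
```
66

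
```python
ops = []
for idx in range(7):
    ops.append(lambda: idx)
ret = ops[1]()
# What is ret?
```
6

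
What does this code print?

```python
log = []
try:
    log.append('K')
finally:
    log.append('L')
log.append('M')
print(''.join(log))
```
KLM

try/finally without except, no exception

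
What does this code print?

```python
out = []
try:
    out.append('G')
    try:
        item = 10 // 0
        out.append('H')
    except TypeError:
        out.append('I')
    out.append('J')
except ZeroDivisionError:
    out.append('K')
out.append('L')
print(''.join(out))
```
GKL

Inner handler doesn't match, propagates to outer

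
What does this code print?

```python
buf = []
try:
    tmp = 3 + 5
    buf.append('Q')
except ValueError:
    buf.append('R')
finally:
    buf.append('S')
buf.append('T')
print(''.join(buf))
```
QST

finally runs after normal execution too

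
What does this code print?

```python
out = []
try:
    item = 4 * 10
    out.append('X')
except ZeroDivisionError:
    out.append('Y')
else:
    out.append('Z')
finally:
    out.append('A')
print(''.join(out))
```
XZA

else runs before finally when no exception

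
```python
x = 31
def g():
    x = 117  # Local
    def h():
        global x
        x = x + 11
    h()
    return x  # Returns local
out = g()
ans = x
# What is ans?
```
42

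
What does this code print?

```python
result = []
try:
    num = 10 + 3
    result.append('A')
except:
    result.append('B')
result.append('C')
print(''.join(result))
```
AC

No exception, try block completes normally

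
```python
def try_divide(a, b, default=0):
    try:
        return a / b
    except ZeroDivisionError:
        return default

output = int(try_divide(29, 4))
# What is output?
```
7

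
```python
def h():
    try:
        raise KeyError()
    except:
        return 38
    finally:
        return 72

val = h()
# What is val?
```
72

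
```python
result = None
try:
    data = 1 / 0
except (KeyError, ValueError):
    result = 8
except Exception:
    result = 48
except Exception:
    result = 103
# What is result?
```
48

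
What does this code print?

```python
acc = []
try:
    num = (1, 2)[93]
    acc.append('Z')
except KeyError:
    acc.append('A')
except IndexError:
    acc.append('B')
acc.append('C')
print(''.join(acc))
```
BC

IndexError is caught by its specific handler, not KeyError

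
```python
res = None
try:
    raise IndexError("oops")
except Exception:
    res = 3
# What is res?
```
3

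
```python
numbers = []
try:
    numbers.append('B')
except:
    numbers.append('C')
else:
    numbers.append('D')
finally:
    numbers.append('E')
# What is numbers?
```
['B', 'D', 'E']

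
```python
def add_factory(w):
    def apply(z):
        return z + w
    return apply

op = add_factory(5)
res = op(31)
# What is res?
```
36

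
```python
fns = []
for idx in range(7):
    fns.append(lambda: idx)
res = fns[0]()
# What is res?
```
6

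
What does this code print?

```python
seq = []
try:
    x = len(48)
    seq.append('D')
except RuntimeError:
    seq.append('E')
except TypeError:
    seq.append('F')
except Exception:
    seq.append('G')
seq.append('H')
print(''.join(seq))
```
FH

TypeError matches before generic Exception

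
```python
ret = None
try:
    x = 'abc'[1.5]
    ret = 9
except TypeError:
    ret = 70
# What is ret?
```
70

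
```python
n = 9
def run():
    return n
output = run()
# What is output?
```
9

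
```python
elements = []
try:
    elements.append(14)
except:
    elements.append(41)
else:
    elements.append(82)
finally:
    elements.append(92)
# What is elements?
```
[14, 82, 92]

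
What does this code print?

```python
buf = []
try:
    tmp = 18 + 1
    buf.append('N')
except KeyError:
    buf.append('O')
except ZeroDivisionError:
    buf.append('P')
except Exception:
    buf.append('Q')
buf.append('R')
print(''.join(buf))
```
NR

No exception, try block completes normally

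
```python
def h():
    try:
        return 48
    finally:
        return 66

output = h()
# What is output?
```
66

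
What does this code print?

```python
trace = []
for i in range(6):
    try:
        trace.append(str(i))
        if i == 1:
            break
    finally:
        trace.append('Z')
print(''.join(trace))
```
0Z1Z

finally runs even when breaking out of loop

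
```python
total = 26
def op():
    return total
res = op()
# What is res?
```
26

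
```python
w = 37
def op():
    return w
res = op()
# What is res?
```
37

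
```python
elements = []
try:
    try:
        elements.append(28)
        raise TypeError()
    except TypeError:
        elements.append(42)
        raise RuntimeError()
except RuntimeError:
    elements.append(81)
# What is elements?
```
[28, 42, 81]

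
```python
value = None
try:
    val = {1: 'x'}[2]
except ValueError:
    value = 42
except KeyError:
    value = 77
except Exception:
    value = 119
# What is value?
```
77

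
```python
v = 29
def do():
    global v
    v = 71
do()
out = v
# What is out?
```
71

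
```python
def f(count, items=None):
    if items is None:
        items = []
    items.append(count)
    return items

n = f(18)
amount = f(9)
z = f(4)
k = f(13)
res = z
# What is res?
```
[4]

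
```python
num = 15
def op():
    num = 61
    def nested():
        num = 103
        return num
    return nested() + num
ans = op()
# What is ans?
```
164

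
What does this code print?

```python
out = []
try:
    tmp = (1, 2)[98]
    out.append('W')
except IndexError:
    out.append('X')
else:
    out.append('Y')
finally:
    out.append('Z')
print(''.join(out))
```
XZ

Exception: except runs, else skipped, finally runs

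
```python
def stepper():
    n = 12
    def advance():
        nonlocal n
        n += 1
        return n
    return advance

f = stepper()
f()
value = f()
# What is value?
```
14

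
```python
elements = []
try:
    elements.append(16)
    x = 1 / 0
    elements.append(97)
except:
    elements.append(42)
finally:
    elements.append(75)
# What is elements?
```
[16, 42, 75]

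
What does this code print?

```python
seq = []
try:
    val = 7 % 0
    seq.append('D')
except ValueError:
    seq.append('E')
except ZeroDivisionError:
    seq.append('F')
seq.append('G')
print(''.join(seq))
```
FG

ZeroDivisionError is caught by its specific handler, not ValueError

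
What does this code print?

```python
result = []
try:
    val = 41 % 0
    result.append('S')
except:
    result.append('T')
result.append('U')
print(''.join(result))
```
TU

Exception raised in try, caught by bare except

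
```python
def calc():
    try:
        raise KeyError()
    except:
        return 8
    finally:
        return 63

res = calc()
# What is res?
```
63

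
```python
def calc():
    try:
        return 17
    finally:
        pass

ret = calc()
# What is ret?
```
17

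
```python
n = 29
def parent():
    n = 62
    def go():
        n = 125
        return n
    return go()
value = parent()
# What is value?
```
125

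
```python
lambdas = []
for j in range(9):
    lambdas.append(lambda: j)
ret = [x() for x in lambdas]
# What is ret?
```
[8, 8, 8, 8, 8, 8, 8, 8, 8]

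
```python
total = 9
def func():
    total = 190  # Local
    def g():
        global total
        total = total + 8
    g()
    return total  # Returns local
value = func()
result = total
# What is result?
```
17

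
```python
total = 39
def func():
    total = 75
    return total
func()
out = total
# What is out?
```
39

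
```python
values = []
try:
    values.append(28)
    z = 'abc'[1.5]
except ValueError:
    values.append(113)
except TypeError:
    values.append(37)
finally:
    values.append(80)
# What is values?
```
[28, 37, 80]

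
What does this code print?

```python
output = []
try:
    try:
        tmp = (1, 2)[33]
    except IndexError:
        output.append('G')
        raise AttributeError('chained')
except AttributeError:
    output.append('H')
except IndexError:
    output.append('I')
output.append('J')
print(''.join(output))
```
GHJ

AttributeError raised and caught, original IndexError not re-raised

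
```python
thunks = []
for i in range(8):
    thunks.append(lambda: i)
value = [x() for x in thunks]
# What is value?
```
[7, 7, 7, 7, 7, 7, 7, 7]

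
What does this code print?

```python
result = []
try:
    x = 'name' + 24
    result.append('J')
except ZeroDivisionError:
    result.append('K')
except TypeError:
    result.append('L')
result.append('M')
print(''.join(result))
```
LM

TypeError is caught by its specific handler, not ZeroDivisionError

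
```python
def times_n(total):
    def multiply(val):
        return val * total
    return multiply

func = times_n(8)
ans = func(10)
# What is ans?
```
80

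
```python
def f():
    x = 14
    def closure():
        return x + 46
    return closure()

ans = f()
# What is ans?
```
60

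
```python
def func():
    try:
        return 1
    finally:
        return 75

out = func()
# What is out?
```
75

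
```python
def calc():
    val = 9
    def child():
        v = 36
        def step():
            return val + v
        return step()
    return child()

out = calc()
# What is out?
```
45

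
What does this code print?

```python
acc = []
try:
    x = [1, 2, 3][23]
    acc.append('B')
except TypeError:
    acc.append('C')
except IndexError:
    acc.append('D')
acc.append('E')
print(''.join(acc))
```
DE

IndexError is caught by its specific handler, not TypeError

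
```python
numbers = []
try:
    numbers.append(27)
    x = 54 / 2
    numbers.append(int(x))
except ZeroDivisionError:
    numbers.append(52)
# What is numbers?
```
[27, 27]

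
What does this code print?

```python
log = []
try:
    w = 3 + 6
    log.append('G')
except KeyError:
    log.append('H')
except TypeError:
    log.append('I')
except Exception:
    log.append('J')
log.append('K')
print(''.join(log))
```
GK

No exception, try block completes normally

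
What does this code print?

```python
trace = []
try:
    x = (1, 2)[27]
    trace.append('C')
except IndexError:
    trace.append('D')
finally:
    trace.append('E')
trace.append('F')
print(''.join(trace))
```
DEF

finally always runs, even after exception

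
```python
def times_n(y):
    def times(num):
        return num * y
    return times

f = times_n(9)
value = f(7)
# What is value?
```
63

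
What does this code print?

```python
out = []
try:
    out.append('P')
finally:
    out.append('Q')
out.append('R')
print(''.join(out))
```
PQR

try/finally without except, no exception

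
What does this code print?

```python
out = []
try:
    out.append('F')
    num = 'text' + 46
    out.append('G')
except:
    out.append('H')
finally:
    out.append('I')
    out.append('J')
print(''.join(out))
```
FHIJ

Code before exception runs, then except, then all of finally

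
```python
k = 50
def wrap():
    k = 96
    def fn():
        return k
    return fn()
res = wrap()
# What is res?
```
96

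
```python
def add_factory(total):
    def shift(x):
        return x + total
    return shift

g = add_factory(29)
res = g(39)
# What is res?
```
68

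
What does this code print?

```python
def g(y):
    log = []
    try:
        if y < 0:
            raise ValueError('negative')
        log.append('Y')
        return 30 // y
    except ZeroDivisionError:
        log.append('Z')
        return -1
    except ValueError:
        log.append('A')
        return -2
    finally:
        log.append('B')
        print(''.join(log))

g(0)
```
YZB

y=0 causes ZeroDivisionError, caught, finally prints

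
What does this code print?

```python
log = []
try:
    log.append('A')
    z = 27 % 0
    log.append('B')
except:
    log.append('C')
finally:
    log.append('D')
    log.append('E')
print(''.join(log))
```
ACDE

Code before exception runs, then except, then all of finally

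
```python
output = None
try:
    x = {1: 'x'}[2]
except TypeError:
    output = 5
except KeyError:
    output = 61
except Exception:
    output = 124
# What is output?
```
61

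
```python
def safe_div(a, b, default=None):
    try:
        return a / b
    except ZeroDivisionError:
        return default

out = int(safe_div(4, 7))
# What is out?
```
0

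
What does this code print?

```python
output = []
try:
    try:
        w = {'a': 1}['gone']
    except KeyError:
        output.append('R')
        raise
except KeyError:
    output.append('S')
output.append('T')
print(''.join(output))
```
RST

raise without argument re-raises current exception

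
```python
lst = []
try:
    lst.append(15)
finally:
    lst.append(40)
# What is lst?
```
[15, 40]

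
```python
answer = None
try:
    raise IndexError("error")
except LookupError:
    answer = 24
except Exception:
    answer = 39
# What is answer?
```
24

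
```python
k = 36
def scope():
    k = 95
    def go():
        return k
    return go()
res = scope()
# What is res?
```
95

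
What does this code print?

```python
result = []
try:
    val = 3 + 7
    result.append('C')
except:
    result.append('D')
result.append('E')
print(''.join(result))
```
CE

No exception, try block completes normally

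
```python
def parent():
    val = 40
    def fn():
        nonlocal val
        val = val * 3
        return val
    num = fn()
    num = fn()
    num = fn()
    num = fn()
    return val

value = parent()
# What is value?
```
3240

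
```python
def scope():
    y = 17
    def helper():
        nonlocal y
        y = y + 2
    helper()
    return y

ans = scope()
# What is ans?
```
19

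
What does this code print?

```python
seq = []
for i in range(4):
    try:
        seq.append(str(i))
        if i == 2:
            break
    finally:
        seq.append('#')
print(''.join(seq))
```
0#1#2#

finally runs even when breaking out of loop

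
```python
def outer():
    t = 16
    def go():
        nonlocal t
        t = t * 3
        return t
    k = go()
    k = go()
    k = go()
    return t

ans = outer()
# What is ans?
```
432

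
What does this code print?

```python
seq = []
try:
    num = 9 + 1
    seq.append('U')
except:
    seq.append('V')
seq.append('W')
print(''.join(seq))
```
UW

No exception, try block completes normally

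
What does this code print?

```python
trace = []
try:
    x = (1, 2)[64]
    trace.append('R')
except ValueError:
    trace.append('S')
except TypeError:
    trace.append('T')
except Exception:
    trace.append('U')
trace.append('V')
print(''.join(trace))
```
UV

IndexError not specifically caught, falls to Exception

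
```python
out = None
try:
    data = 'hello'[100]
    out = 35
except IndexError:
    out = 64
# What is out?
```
64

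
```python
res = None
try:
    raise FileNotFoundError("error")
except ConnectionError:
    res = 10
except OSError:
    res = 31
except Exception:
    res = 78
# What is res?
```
31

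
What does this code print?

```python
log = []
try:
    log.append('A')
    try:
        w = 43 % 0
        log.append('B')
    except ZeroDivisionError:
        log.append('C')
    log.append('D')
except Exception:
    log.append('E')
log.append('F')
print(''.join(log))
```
ACDF

Inner exception caught by inner handler, outer continues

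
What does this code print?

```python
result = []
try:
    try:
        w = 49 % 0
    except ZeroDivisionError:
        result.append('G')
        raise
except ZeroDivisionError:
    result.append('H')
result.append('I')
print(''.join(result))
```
GHI

raise without argument re-raises current exception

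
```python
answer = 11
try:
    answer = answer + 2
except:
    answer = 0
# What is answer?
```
13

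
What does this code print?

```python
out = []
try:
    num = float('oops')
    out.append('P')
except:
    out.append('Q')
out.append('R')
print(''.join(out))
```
QR

Exception raised in try, caught by bare except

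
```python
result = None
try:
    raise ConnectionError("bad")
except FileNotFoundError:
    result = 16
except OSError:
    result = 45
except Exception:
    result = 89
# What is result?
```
45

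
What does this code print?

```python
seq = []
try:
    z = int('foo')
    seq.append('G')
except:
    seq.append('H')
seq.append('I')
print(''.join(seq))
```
HI

Exception raised in try, caught by bare except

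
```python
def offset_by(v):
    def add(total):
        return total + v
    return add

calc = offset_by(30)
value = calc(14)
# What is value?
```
44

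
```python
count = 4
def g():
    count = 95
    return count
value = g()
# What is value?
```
95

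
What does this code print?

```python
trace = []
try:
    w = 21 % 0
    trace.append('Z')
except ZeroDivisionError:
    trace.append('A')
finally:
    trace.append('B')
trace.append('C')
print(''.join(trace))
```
ABC

finally always runs, even after exception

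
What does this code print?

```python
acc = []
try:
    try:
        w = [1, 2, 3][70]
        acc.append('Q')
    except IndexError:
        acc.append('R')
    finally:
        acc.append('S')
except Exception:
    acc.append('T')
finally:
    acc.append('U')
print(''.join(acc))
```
RSU

Both finally blocks run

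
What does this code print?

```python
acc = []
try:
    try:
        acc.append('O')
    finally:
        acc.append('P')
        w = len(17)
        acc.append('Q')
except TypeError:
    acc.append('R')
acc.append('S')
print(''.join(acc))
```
OPRS

Exception in inner finally caught by outer except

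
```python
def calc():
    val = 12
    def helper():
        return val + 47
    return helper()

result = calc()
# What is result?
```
59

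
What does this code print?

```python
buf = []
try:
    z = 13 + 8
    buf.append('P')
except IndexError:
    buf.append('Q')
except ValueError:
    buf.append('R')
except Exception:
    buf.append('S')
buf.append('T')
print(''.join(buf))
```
PT

No exception, try block completes normally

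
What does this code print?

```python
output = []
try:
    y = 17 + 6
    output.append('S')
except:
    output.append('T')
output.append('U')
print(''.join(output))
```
SU

No exception, try block completes normally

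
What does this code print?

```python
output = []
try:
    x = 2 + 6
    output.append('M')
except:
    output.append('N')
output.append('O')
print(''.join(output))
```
MO

No exception, try block completes normally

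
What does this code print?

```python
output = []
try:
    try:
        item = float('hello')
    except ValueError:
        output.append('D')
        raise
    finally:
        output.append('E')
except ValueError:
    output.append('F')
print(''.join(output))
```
DEF

finally runs before re-raised exception propagates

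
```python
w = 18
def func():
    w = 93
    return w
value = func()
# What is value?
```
93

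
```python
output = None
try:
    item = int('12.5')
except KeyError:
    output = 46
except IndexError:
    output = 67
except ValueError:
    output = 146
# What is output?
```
146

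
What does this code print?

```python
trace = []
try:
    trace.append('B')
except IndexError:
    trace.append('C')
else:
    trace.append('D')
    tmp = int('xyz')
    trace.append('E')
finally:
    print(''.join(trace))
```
BD

Try succeeds, else appends 'D', ValueError in else is uncaught, finally prints before exception propagates ('E' never appended)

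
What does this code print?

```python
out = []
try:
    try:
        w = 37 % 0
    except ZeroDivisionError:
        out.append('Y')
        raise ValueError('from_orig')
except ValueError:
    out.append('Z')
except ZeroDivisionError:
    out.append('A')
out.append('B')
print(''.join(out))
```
YZB

ValueError raised and caught, original ZeroDivisionError not re-raised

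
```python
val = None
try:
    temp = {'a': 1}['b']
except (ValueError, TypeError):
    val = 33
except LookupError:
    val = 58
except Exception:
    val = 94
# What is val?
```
58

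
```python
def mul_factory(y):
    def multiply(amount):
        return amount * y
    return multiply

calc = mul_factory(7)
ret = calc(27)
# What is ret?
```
189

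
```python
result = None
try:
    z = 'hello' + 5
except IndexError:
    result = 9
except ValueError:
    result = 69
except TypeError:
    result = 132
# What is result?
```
132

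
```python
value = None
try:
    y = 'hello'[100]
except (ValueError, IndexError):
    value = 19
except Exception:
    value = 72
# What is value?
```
19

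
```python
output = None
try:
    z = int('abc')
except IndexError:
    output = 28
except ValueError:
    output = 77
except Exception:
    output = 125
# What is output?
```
77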